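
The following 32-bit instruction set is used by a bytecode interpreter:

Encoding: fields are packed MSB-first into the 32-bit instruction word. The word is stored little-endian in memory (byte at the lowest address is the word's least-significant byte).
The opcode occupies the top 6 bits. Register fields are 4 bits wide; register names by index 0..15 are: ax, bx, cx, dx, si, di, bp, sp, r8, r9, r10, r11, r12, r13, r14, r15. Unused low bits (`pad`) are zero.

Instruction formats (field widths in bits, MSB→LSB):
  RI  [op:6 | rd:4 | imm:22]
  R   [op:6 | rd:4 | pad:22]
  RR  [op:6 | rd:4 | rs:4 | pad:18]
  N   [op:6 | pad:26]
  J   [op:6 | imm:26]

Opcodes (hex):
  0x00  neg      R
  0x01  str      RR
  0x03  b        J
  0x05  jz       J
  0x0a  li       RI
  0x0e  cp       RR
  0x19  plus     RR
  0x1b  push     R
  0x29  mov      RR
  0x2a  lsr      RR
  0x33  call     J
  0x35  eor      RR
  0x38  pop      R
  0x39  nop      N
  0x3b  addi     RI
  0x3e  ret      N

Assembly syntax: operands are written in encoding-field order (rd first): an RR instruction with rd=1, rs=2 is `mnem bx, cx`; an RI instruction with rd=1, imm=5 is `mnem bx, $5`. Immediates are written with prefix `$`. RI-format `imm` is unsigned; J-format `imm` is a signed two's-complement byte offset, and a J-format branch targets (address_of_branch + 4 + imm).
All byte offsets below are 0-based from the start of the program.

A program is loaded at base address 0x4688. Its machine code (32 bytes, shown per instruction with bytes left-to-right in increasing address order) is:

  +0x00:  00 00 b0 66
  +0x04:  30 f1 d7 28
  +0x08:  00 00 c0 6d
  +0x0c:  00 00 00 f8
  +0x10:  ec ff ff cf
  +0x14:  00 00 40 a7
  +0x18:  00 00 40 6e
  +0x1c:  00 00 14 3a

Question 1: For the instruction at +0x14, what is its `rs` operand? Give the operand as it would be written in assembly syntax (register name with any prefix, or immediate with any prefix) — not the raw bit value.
ax

@+14  little-endian(00 00 40 a7) = 0xa7400000
  opcode bits[31:26]=0x29: mov/RR
  rd@[25:22]=0xd ⇒ r13
  rs@[21:18]=0x0 ⇒ ax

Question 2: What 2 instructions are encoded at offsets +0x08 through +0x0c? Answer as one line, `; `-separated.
@+08  little-endian(00 00 c0 6d) = 0x6dc00000
  top 6b → 0x1b → push [R]
  [25:22] rd=7 = sp
@+0c  little-endian(00 00 00 f8) = 0xf8000000
  top 6b → 0x3e → ret [N]

push sp; ret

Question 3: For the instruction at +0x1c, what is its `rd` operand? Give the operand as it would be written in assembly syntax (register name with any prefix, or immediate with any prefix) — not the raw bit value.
+0x1c: 00 00 14 3a ⇒ word 0x3a140000 (little)
  top 6b → 0xe → cp [RR]
  rd: (w>>22)&0xf=0x8 → r8
  rs: (w>>18)&0xf=0x5 → di

r8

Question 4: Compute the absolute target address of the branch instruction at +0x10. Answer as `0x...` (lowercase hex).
@+10  little-endian(ec ff ff cf) = 0xcfffffec
  opcode bits[31:26]=0x33: call/J
  imm@[25:0]=0x3ffffec (s26→-20) ⇒ $-20
  target = base 0x4688 + off 0x10 + 4 + imm -20 = 0x4688

0x4688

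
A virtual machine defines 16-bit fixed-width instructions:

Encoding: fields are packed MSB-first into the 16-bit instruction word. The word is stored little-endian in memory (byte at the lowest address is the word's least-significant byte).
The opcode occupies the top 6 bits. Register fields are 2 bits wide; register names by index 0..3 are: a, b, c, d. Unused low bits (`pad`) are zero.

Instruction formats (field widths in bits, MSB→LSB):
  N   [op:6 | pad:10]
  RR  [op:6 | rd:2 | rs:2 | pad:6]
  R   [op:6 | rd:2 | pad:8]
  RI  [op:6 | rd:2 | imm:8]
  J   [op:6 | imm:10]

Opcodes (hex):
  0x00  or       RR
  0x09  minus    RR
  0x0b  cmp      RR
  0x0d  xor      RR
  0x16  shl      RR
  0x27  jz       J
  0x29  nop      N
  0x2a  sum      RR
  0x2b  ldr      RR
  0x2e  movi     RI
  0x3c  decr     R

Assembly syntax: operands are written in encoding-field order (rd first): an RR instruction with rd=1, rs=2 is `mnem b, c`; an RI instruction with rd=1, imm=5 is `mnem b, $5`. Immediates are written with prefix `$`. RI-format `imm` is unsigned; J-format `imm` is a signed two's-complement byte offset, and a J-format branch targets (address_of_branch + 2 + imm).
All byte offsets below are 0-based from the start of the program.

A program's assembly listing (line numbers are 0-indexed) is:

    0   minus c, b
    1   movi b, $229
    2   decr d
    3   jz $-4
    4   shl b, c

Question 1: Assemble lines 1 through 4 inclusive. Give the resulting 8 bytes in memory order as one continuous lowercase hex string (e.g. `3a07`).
1. movi fields op=0x2e:6|rd=1:2|imm=229:8 → word b9e5h → e5 b9
2. decr fields op=0x3c:6|rd=3:2|pad=0:8 → word f300h → 00 f3
3. jz fields op=0x27:6|imm=-4:10 → word 9ffch → fc 9f
4. shl fields op=0x16:6|rd=1:2|rs=2:2|pad=0:6 → word 5980h → 80 59

e5b900f3fc9f8059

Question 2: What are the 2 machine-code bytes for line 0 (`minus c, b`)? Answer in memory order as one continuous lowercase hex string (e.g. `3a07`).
4026

0. minus fields op=0x9:6|rd=2:2|rs=1:2|pad=0:6 → word 2640h → 40 26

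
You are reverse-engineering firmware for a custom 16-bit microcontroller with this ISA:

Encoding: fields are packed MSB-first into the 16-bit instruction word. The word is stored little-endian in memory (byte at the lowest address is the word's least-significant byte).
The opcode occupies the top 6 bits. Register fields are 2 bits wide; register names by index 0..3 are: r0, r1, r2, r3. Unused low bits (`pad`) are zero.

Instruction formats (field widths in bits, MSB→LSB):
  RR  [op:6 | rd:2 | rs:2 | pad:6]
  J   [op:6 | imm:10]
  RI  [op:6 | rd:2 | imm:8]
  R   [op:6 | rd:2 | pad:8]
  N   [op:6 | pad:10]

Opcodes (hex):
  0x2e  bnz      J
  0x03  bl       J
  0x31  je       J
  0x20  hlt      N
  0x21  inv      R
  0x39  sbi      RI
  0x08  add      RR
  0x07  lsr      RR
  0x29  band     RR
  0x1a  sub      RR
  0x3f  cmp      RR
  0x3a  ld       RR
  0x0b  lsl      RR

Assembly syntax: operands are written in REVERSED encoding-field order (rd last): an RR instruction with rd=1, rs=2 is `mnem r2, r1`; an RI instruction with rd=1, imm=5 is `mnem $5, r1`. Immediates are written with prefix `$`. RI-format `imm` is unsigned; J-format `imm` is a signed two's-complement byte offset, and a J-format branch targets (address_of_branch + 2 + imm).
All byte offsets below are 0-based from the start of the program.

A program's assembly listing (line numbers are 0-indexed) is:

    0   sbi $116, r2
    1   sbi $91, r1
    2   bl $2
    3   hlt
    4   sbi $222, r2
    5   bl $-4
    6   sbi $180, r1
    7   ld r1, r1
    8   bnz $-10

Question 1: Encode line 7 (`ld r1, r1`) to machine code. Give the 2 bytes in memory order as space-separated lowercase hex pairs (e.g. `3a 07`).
line 7 (ld): pack op=0x3a:6|rd=1:2|rs=1:2|pad=0:6 = 0xe940; little→ 40 e9

40 e9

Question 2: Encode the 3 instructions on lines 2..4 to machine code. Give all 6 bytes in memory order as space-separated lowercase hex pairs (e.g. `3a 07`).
line 2 (bl): pack op=0x3:6|imm=2:10 = 0x0c02; little→ 02 0c
line 3 (hlt): pack op=0x20:6|pad=0:10 = 0x8000; little→ 00 80
line 4 (sbi): pack op=0x39:6|rd=2:2|imm=222:8 = 0xe6de; little→ de e6

02 0c 00 80 de e6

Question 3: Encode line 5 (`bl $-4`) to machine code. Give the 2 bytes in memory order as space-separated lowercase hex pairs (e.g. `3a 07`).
L5: bl op=0x3:6|imm=-4:10 ⇒ 0x0ffc ⇒ little fc 0f

fc 0f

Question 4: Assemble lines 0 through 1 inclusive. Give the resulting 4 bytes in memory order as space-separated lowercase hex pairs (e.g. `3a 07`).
L0: sbi op=0x39:6|rd=2:2|imm=116:8 ⇒ 0xe674 ⇒ little 74 e6
L1: sbi op=0x39:6|rd=1:2|imm=91:8 ⇒ 0xe55b ⇒ little 5b e5

74 e6 5b e5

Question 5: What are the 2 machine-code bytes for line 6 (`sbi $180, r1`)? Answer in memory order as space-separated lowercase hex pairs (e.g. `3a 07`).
b4 e5

line 6 (sbi): pack op=0x39:6|rd=1:2|imm=180:8 = 0xe5b4; little→ b4 e5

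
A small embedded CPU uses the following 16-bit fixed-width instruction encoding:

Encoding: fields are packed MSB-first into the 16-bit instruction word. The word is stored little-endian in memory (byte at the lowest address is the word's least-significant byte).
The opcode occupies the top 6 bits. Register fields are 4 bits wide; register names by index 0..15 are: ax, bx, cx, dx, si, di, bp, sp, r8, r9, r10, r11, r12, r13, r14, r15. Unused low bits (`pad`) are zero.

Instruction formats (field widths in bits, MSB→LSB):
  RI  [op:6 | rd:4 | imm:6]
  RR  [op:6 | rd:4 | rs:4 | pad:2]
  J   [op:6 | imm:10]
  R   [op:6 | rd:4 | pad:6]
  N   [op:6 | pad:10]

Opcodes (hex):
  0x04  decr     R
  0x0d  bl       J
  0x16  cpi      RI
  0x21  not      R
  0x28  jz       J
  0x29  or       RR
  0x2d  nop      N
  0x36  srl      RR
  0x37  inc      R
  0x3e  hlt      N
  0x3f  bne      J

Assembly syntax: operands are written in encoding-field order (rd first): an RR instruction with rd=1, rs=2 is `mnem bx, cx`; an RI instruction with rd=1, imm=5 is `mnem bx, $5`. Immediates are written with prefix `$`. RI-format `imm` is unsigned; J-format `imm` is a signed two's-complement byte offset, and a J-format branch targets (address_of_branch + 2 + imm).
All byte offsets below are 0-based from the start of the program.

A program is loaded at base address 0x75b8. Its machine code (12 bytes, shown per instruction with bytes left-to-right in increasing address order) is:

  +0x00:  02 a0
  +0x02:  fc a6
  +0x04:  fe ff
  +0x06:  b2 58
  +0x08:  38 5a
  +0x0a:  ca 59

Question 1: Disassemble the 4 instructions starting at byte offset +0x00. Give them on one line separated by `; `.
jz $2; or r11, r15; bne $-2; cpi cx, $50

+0x00: 02 a0 ⇒ word 0xa002 (little)
  opcode bits[15:10]=0x28: jz/J
  imm@[9:0]=0x2 ⇒ $2
+0x02: fc a6 ⇒ word 0xa6fc (little)
  opcode bits[15:10]=0x29: or/RR
  rd@[9:6]=0xb ⇒ r11
  rs@[5:2]=0xf ⇒ r15
+0x04: fe ff ⇒ word 0xfffe (little)
  opcode bits[15:10]=0x3f: bne/J
  imm@[9:0]=0x3fe (s10→-2) ⇒ $-2
+0x06: b2 58 ⇒ word 0x58b2 (little)
  opcode bits[15:10]=0x16: cpi/RI
  rd@[9:6]=0x2 ⇒ cx
  imm@[5:0]=0x32 ⇒ $50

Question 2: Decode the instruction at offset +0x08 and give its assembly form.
[08] 38 5a → 0x5a38
  op=0x5a38>>10=0x16 ⇒ cpi (RI)
  [9:6] rd=8 = r8
  [5:0] imm=56 = $56

cpi r8, $56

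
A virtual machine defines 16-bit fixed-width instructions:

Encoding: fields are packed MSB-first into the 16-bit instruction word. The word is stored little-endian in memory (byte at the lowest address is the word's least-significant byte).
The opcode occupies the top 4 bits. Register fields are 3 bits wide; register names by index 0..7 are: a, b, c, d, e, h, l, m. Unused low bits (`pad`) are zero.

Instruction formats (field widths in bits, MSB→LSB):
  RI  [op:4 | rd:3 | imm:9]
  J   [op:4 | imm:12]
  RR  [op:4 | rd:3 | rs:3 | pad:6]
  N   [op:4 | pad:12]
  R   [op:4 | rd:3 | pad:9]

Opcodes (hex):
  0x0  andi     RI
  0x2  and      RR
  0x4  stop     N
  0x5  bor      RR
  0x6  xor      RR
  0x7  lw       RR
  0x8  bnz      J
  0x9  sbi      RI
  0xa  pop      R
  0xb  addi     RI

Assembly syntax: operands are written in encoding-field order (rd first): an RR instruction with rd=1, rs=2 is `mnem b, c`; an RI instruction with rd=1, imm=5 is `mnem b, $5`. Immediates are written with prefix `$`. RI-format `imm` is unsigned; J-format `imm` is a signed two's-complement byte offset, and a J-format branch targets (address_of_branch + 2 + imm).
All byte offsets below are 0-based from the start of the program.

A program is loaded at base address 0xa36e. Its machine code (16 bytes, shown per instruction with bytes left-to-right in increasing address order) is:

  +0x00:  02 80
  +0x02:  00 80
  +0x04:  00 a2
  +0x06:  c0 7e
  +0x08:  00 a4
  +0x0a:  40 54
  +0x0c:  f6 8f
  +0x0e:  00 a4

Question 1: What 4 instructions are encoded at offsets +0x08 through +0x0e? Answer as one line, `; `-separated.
+0x08: 00 a4 ⇒ word 0xa400 (little)
  op=0xa400>>12=0xa ⇒ pop (R)
  rd@[11:9]=0x2 ⇒ c
+0x0a: 40 54 ⇒ word 0x5440 (little)
  op=0x5440>>12=0x5 ⇒ bor (RR)
  rd@[11:9]=0x2 ⇒ c
  rs@[8:6]=0x1 ⇒ b
+0x0c: f6 8f ⇒ word 0x8ff6 (little)
  op=0x8ff6>>12=0x8 ⇒ bnz (J)
  imm@[11:0]=0xff6 (s12→-10) ⇒ $-10
+0x0e: 00 a4 ⇒ word 0xa400 (little)
  op=0xa400>>12=0xa ⇒ pop (R)
  rd@[11:9]=0x2 ⇒ c

pop c; bor c, b; bnz $-10; pop c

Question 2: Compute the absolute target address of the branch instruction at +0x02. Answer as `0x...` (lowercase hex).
0xa372

[02] 00 80 → 0x8000
  opcode bits[15:12]=0x8: bnz/J
  imm@[11:0]=0x0 ⇒ $0
  target = base 0xa36e + off 0x02 + 2 + imm 0 = 0xa372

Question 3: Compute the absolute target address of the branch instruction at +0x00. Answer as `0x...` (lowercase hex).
@+00  little-endian(02 80) = 0x8002
  top 4b → 0x8 → bnz [J]
  imm@[11:0]=0x2 ⇒ $2
  target = base 0xa36e + off 0x00 + 2 + imm 2 = 0xa372

0xa372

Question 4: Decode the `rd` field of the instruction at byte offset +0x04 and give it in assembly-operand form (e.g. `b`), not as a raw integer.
b

+0x04: 00 a2 ⇒ word 0xa200 (little)
  opcode bits[15:12]=0xa: pop/R
  rd: (w>>9)&0x7=0x1 → b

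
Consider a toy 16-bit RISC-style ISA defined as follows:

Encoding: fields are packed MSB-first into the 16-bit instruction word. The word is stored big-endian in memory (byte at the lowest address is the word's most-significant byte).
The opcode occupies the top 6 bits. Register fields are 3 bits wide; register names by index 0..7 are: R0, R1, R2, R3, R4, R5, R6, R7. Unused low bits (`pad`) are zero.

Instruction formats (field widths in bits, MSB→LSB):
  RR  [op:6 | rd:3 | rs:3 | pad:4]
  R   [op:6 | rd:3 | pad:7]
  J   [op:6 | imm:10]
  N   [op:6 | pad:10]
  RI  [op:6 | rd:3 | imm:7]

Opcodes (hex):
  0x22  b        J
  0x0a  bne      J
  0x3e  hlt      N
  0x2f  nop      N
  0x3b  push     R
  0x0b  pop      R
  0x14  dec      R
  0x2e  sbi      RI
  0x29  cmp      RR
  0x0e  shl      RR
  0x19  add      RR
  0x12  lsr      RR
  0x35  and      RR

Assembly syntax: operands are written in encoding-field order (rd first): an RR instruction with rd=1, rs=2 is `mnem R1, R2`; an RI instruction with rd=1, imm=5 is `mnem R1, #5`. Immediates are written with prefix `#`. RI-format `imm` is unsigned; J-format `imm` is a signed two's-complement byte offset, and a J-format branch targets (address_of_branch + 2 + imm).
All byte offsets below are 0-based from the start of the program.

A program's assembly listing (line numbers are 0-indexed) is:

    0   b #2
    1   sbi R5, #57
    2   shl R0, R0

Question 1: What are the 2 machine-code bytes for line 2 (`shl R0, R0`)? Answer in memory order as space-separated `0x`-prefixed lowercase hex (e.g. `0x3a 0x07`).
line 2 (shl): pack op=0xe:6|rd=0:3|rs=0:3|pad=0:4 = 0x3800; big→ 38 00

0x38 0x00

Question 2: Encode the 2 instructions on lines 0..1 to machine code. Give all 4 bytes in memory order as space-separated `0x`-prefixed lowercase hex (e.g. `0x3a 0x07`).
0x88 0x02 0xba 0xb9

line 0 (b): pack op=0x22:6|imm=2:10 = 0x8802; big→ 88 02
line 1 (sbi): pack op=0x2e:6|rd=5:3|imm=57:7 = 0xbab9; big→ ba b9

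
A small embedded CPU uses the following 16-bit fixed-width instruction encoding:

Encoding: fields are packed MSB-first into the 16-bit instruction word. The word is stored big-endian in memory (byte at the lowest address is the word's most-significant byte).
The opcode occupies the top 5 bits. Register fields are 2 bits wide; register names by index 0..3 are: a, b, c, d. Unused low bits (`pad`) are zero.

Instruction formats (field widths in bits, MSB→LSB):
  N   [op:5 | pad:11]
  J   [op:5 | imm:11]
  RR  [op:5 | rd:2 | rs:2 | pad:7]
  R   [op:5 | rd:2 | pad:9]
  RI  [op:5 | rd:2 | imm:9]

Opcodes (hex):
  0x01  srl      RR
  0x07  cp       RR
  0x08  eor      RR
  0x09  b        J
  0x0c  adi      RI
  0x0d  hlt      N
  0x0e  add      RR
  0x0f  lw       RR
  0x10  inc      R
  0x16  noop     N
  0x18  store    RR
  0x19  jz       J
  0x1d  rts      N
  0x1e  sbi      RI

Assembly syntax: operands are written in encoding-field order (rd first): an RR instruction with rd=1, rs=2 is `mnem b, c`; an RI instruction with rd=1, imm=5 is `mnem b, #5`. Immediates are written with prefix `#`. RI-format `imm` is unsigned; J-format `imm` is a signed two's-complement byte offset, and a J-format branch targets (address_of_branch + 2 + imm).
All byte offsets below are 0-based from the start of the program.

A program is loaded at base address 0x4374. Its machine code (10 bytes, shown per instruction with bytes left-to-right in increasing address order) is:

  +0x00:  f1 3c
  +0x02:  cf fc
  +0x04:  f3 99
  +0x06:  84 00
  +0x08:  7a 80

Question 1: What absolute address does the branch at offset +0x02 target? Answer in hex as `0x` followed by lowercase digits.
+0x02: cf fc ⇒ word 0xcffc (big)
  opcode bits[15:11]=0x19: jz/J
  imm@[10:0]=0x7fc (s11→-4) ⇒ #-4
  target = base 0x4374 + off 0x02 + 2 + imm -4 = 0x4374

0x4374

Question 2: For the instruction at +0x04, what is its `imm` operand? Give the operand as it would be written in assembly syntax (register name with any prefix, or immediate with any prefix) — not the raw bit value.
+0x04: f3 99 ⇒ word 0xf399 (big)
  opcode bits[15:11]=0x1e: sbi/RI
  rd@[10:9]=0x1 ⇒ b
  imm@[8:0]=0x199 ⇒ #409

#409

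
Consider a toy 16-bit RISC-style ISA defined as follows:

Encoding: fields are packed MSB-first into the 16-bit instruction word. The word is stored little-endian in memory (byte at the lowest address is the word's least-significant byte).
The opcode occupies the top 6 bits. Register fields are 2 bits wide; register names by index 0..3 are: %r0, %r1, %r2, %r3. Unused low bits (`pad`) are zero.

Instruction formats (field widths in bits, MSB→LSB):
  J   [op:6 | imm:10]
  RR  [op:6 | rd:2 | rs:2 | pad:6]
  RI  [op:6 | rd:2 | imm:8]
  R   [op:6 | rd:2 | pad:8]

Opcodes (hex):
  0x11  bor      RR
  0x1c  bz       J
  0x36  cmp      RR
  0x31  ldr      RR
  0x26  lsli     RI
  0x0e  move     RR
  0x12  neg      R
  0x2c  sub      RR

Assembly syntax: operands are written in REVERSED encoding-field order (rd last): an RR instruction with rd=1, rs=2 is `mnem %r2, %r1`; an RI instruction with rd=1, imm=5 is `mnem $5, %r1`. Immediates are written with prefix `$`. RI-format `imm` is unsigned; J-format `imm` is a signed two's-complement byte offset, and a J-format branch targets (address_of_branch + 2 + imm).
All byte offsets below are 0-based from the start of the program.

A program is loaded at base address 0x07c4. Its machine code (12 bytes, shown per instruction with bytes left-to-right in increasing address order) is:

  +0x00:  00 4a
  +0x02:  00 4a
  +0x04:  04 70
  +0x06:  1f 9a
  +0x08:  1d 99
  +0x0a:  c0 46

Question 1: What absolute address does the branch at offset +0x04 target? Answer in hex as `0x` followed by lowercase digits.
0x07ce

[04] 04 70 → 0x7004
  top 6b → 0x1c → bz [J]
  [9:0] imm=4 = $4
  target = base 0x07c4 + off 0x04 + 2 + imm 4 = 0x07ce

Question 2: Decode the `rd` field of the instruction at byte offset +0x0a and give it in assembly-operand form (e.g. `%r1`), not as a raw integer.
off 0x0a: read c0 46 as little → 0x46c0
  top 6b → 0x11 → bor [RR]
  rd@[9:8]=0x2 ⇒ %r2
  rs@[7:6]=0x3 ⇒ %r3

%r2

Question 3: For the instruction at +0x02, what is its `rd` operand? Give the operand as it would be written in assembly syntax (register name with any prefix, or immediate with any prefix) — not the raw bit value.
[02] 00 4a → 0x4a00
  opcode bits[15:10]=0x12: neg/R
  rd: (w>>8)&0x3=0x2 → %r2

%r2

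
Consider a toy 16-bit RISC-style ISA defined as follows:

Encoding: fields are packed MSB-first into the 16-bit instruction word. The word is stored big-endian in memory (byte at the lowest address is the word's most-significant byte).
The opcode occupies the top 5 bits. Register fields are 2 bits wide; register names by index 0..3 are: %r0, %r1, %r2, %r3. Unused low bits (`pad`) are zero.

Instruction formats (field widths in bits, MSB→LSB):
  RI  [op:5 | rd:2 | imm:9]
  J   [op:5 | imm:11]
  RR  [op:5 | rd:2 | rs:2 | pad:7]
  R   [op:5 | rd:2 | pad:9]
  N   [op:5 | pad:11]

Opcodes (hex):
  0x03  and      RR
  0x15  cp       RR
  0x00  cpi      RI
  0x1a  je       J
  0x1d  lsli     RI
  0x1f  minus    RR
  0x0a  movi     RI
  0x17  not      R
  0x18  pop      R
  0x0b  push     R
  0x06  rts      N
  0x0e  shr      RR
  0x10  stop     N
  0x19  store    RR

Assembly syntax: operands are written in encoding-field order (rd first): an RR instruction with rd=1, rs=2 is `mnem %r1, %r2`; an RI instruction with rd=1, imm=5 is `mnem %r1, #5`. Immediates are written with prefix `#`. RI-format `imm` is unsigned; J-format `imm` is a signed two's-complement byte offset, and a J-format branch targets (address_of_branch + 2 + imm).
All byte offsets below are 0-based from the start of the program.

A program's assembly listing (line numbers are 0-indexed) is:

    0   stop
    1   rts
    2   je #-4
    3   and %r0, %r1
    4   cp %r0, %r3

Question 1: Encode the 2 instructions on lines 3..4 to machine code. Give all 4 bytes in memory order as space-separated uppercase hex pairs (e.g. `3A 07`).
18 80 A9 80

L3: and op=0x3:5|rd=0:2|rs=1:2|pad=0:7 ⇒ 0x1880 ⇒ big 18 80
L4: cp op=0x15:5|rd=0:2|rs=3:2|pad=0:7 ⇒ 0xa980 ⇒ big a9 80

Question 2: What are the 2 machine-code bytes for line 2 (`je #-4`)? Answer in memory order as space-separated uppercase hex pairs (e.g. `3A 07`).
D7 FC

2. je fields op=0x1a:5|imm=-4:11 → word d7fch → d7 fc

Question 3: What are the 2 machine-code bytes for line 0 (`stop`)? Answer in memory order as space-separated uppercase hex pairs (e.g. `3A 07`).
80 00

line 0 (stop): pack op=0x10:5|pad=0:11 = 0x8000; big→ 80 00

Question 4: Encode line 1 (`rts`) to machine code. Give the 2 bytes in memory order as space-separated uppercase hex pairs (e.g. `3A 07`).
30 00

1. rts fields op=0x6:5|pad=0:11 → word 3000h → 30 00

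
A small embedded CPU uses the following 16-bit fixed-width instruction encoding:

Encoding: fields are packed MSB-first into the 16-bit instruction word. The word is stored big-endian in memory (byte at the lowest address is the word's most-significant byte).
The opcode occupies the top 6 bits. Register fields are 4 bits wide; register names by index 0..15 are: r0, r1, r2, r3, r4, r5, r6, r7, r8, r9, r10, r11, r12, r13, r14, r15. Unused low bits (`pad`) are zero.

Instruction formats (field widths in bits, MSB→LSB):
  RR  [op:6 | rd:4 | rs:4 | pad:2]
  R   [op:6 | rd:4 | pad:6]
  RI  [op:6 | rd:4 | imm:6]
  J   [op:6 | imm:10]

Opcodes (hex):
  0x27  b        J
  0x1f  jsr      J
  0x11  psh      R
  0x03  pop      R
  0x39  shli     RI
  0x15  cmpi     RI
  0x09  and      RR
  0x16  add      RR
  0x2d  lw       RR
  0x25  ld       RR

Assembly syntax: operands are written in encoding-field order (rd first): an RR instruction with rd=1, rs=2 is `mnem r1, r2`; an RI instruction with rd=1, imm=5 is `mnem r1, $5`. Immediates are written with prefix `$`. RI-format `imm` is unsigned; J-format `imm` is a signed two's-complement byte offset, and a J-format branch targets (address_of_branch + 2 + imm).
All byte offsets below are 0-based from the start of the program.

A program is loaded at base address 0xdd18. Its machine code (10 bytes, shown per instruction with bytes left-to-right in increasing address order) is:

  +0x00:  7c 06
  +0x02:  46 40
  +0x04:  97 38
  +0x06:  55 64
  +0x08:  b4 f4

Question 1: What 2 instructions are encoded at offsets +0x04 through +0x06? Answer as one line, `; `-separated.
[04] 97 38 → 0x9738
  op=0x9738>>10=0x25 ⇒ ld (RR)
  [9:6] rd=12 = r12
  [5:2] rs=14 = r14
[06] 55 64 → 0x5564
  op=0x5564>>10=0x15 ⇒ cmpi (RI)
  [9:6] rd=5 = r5
  [5:0] imm=36 = $36

ld r12, r14; cmpi r5, $36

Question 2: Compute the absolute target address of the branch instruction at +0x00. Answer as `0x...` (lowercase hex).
+0x00: 7c 06 ⇒ word 0x7c06 (big)
  top 6b → 0x1f → jsr [J]
  imm: (w>>0)&0x3ff=0x6 → $6
  target = base 0xdd18 + off 0x00 + 2 + imm 6 = 0xdd20

0xdd20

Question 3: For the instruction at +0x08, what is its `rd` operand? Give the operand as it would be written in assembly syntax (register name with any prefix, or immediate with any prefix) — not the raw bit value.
r3

off 0x08: read b4 f4 as big → 0xb4f4
  opcode bits[15:10]=0x2d: lw/RR
  rd: (w>>6)&0xf=0x3 → r3
  rs: (w>>2)&0xf=0xd → r13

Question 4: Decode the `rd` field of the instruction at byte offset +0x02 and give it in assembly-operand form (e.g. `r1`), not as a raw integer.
r9

[02] 46 40 → 0x4640
  op=0x4640>>10=0x11 ⇒ psh (R)
  rd: (w>>6)&0xf=0x9 → r9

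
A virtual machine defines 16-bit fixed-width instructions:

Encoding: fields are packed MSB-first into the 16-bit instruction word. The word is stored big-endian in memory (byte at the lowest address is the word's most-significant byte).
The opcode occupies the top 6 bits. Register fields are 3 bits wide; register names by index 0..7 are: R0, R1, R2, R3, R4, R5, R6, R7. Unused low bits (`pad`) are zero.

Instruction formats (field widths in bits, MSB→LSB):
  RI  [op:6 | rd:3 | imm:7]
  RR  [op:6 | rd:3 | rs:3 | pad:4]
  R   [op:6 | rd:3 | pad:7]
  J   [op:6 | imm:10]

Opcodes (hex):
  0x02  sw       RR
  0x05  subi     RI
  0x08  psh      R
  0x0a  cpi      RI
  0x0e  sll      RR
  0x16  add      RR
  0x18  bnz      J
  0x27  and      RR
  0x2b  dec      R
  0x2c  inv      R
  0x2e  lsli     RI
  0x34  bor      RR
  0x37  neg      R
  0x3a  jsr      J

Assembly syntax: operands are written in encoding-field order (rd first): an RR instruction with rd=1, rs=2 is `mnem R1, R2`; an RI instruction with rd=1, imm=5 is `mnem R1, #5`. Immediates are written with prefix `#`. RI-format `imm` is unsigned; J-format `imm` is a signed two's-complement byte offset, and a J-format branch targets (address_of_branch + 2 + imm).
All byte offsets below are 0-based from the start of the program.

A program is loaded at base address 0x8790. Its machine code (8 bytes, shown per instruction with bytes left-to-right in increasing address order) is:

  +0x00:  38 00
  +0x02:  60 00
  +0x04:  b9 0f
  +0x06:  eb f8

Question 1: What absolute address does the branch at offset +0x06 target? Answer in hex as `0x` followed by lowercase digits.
0x8790

[06] eb f8 → 0xebf8
  op=0xebf8>>10=0x3a ⇒ jsr (J)
  imm: (w>>0)&0x3ff=0x3f8 (s10→-8) → #-8
  target = base 0x8790 + off 0x06 + 2 + imm -8 = 0x8790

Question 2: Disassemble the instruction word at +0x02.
bnz #0

@+02  big-endian(60 00) = 0x6000
  opcode bits[15:10]=0x18: bnz/J
  imm@[9:0]=0x0 ⇒ #0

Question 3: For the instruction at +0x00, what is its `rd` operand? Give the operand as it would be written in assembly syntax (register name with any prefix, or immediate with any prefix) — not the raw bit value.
R0

[00] 38 00 → 0x3800
  opcode bits[15:10]=0xe: sll/RR
  rd@[9:7]=0x0 ⇒ R0
  rs@[6:4]=0x0 ⇒ R0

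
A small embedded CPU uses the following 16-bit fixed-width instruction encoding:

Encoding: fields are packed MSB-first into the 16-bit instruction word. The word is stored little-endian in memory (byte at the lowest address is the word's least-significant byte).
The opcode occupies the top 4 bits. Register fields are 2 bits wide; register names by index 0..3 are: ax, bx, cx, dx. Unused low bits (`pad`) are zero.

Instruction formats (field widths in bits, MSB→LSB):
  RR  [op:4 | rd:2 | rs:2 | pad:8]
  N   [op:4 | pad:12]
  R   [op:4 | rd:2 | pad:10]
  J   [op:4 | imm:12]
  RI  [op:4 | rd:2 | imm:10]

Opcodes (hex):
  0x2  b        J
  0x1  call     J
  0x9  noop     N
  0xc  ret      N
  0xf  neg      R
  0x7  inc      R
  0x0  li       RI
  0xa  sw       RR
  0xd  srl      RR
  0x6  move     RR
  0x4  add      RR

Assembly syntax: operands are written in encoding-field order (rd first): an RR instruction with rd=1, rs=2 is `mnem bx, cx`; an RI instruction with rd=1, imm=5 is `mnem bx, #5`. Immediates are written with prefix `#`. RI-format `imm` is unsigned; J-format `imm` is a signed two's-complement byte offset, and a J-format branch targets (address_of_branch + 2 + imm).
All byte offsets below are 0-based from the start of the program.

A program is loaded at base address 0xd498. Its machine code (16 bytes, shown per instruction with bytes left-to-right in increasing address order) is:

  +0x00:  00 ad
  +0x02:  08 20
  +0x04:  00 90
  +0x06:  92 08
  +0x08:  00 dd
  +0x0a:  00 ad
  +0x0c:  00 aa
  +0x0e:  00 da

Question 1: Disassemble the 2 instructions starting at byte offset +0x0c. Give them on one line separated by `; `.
sw cx, cx; srl cx, cx

[0c] 00 aa → 0xaa00
  opcode bits[15:12]=0xa: sw/RR
  rd@[11:10]=0x2 ⇒ cx
  rs@[9:8]=0x2 ⇒ cx
[0e] 00 da → 0xda00
  opcode bits[15:12]=0xd: srl/RR
  rd@[11:10]=0x2 ⇒ cx
  rs@[9:8]=0x2 ⇒ cx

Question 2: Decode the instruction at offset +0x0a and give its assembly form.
sw dx, bx

[0a] 00 ad → 0xad00
  top 4b → 0xa → sw [RR]
  rd: (w>>10)&0x3=0x3 → dx
  rs: (w>>8)&0x3=0x1 → bx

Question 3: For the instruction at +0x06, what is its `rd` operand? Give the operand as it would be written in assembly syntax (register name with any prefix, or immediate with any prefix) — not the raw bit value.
off 0x06: read 92 08 as little → 0x0892
  op=0x0892>>12=0x0 ⇒ li (RI)
  rd: (w>>10)&0x3=0x2 → cx
  imm: (w>>0)&0x3ff=0x92 → #146

cx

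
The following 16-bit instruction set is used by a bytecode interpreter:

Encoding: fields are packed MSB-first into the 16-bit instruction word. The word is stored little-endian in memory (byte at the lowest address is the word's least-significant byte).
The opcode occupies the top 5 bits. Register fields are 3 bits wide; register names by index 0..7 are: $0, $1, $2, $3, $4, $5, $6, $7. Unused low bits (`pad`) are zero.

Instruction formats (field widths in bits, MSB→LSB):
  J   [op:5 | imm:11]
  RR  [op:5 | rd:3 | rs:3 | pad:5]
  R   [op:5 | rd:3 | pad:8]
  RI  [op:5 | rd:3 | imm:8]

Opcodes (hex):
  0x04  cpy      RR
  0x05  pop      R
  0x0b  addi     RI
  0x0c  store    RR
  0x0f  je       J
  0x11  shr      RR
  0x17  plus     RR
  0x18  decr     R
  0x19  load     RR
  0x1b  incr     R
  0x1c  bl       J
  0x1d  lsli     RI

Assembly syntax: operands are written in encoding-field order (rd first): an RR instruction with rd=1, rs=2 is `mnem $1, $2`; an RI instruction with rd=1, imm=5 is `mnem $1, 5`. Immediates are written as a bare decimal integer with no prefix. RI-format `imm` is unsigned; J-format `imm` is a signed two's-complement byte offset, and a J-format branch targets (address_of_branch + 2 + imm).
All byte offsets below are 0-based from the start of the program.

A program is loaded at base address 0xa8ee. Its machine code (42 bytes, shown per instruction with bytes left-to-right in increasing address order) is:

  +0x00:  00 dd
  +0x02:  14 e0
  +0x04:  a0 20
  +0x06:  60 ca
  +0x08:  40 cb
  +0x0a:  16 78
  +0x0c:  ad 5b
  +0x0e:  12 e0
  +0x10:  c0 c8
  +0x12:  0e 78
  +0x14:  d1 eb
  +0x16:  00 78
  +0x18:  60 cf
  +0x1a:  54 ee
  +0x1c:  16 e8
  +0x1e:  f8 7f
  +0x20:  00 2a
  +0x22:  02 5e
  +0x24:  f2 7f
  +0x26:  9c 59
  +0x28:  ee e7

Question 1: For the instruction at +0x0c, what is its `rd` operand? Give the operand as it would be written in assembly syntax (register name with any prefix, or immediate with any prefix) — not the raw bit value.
off 0x0c: read ad 5b as little → 0x5bad
  top 5b → 0xb → addi [RI]
  [10:8] rd=3 = $3
  [7:0] imm=173 = 173

$3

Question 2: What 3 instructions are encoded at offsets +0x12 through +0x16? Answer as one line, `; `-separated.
@+12  little-endian(0e 78) = 0x780e
  top 5b → 0xf → je [J]
  imm@[10:0]=0xe ⇒ 14
@+14  little-endian(d1 eb) = 0xebd1
  top 5b → 0x1d → lsli [RI]
  rd@[10:8]=0x3 ⇒ $3
  imm@[7:0]=0xd1 ⇒ 209
@+16  little-endian(00 78) = 0x7800
  top 5b → 0xf → je [J]
  imm@[10:0]=0x0 ⇒ 0

je 14; lsli $3, 209; je 0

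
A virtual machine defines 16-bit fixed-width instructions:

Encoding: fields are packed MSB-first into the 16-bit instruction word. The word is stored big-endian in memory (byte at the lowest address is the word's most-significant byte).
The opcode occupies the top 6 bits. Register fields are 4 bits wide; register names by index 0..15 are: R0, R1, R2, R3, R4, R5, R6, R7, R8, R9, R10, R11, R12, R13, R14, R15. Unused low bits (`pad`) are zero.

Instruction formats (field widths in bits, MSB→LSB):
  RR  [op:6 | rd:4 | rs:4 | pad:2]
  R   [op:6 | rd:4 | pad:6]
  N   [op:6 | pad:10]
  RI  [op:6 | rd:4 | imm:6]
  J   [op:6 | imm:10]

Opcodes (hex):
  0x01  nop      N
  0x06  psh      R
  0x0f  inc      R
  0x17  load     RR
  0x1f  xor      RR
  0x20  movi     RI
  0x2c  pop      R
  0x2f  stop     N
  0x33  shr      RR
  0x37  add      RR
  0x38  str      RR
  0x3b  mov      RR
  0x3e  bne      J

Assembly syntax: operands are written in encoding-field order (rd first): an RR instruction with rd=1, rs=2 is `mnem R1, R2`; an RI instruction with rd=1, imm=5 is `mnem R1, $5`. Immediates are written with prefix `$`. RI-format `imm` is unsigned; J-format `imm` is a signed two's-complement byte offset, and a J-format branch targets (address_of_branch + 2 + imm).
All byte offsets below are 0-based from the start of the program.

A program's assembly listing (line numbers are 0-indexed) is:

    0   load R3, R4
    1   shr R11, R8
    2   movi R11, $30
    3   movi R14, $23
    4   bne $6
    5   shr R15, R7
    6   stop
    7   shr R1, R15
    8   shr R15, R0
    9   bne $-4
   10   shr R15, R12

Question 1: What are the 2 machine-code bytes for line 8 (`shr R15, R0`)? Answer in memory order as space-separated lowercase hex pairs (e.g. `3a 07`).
cf c0

8. shr fields op=0x33:6|rd=15:4|rs=0:4|pad=0:2 → word cfc0h → cf c0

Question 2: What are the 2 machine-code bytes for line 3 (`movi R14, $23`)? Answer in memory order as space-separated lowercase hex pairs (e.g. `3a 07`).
83 97

3. movi fields op=0x20:6|rd=14:4|imm=23:6 → word 8397h → 83 97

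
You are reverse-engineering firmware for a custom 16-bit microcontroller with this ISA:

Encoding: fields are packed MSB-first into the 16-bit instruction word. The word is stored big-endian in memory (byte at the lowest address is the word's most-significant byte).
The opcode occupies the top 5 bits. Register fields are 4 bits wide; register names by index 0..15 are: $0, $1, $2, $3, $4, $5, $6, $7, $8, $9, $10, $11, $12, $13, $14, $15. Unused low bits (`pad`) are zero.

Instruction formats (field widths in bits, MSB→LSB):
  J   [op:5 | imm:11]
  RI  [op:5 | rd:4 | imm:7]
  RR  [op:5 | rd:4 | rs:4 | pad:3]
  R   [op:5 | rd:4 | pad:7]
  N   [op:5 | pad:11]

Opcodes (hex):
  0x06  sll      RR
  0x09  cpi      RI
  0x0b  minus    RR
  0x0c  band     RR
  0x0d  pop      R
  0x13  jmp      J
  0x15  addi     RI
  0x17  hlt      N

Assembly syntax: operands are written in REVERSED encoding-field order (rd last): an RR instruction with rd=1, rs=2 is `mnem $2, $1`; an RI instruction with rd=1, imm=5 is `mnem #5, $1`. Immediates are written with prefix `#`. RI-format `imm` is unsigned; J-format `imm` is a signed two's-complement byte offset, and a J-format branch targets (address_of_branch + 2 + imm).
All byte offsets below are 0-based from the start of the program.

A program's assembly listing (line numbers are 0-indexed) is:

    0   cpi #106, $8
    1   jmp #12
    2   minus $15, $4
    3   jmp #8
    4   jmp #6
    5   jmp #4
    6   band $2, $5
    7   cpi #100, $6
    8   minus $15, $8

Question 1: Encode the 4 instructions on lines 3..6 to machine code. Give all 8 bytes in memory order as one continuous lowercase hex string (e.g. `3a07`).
9808980698046290

3. jmp fields op=0x13:5|imm=8:11 → word 9808h → 98 08
4. jmp fields op=0x13:5|imm=6:11 → word 9806h → 98 06
5. jmp fields op=0x13:5|imm=4:11 → word 9804h → 98 04
6. band fields op=0xc:5|rd=5:4|rs=2:4|pad=0:3 → word 6290h → 62 90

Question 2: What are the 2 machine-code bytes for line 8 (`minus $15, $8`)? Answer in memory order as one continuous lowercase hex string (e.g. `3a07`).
5c78

8. minus fields op=0xb:5|rd=8:4|rs=15:4|pad=0:3 → word 5c78h → 5c 78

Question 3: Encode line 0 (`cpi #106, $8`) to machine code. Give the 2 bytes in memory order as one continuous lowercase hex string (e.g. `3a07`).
0. cpi fields op=0x9:5|rd=8:4|imm=106:7 → word 4c6ah → 4c 6a

4c6a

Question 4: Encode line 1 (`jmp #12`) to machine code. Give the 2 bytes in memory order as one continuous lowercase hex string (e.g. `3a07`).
980c

L1: jmp op=0x13:5|imm=12:11 ⇒ 0x980c ⇒ big 98 0c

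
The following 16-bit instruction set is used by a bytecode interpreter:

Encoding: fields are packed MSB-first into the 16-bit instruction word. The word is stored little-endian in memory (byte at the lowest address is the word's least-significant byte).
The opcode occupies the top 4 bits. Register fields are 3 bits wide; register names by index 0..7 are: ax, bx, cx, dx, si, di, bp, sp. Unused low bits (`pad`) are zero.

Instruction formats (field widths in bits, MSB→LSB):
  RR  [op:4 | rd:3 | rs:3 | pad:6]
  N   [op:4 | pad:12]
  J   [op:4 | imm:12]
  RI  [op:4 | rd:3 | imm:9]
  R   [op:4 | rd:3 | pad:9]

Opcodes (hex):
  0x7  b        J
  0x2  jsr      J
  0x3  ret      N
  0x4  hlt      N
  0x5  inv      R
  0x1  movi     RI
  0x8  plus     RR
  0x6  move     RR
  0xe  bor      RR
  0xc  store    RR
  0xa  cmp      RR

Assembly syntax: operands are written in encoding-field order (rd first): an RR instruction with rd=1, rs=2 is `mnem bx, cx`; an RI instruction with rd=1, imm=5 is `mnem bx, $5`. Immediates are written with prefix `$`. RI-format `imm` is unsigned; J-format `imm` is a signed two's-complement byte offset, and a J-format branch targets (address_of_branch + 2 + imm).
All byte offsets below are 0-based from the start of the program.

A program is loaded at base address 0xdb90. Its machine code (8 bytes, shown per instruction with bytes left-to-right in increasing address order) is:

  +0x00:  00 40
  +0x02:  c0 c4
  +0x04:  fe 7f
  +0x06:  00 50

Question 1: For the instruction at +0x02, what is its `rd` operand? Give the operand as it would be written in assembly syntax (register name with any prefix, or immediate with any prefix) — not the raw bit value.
cx

off 0x02: read c0 c4 as little → 0xc4c0
  op=0xc4c0>>12=0xc ⇒ store (RR)
  rd@[11:9]=0x2 ⇒ cx
  rs@[8:6]=0x3 ⇒ dx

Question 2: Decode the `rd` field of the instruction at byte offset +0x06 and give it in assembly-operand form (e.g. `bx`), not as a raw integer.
[06] 00 50 → 0x5000
  opcode bits[15:12]=0x5: inv/R
  rd@[11:9]=0x0 ⇒ ax

ax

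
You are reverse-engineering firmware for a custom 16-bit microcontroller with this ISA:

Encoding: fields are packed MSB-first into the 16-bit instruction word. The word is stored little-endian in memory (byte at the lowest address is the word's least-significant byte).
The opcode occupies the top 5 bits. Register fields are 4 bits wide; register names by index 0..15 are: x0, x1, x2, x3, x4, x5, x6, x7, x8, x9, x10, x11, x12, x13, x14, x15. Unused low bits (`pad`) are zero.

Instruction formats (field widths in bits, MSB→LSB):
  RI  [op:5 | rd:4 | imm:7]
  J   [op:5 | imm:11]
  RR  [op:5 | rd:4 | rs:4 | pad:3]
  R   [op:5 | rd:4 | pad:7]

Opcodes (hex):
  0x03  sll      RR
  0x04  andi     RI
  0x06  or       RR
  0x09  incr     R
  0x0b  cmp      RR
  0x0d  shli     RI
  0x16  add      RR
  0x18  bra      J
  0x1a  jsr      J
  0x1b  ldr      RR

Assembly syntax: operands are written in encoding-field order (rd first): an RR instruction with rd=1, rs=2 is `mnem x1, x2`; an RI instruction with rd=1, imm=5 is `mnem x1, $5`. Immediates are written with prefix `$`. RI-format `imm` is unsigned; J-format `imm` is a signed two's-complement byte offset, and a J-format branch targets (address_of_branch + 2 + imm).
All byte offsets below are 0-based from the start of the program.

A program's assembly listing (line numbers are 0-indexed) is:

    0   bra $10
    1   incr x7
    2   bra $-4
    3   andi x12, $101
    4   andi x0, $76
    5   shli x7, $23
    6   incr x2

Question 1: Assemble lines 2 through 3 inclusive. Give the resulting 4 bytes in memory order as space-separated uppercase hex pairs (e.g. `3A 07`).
FC C7 65 26

L2: bra op=0x18:5|imm=-4:11 ⇒ 0xc7fc ⇒ little fc c7
L3: andi op=0x4:5|rd=12:4|imm=101:7 ⇒ 0x2665 ⇒ little 65 26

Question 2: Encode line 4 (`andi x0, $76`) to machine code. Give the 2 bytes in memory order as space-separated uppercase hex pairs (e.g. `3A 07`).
4C 20

4. andi fields op=0x4:5|rd=0:4|imm=76:7 → word 204ch → 4c 20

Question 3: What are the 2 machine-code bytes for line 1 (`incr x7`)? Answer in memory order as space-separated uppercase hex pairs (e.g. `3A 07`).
line 1 (incr): pack op=0x9:5|rd=7:4|pad=0:7 = 0x4b80; little→ 80 4b

80 4B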